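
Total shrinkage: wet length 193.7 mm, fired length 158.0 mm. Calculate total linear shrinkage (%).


TS = (193.7 - 158.0) / 193.7 * 100 = 18.43%

18.43


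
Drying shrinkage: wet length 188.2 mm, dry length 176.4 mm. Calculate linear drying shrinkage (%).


DS = (188.2 - 176.4) / 188.2 * 100 = 6.27%

6.27


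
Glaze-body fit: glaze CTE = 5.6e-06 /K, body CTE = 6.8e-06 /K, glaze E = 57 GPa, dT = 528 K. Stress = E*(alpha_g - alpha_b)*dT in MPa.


Stress = 57*1000*(5.6e-06 - 6.8e-06)*528 = -36.1 MPa

-36.1


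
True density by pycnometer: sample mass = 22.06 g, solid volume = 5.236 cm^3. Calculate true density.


TD = 22.06 / 5.236 = 4.213 g/cm^3

4.213


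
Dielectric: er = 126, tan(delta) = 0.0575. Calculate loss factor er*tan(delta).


Loss = 126 * 0.0575 = 7.245

7.245


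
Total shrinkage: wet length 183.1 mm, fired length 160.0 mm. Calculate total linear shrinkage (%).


TS = (183.1 - 160.0) / 183.1 * 100 = 12.62%

12.62


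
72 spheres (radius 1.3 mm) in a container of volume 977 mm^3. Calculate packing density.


V_sphere = 4/3*pi*1.3^3 = 9.2028 mm^3
Total V = 72*9.2028 = 662.6016 mm^3
PD = 662.6016 / 977 = 0.678

0.678


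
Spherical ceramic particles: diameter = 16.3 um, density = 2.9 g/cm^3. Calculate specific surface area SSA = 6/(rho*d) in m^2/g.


SSA = 6 / (2.9 * 16.3) = 0.127 m^2/g

0.127


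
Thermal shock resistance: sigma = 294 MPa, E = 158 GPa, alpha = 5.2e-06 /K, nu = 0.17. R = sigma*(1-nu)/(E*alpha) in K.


R = 294*(1-0.17)/(158*1000*5.2e-06) = 297 K

297


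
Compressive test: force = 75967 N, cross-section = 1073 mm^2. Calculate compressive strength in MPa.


CS = 75967 / 1073 = 70.8 MPa

70.8


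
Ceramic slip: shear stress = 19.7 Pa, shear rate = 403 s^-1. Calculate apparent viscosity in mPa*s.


eta = tau/gamma * 1000 = 19.7/403 * 1000 = 48.9 mPa*s

48.9


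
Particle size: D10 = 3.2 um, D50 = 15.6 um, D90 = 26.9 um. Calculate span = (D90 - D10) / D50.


Span = (26.9 - 3.2) / 15.6 = 23.7 / 15.6 = 1.519

1.519


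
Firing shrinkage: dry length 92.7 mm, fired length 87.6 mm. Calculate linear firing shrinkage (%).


FS = (92.7 - 87.6) / 92.7 * 100 = 5.5%

5.5


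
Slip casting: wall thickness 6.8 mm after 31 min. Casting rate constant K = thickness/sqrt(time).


K = 6.8 / sqrt(31) = 6.8 / 5.5678 = 1.221 mm/min^0.5

1.221


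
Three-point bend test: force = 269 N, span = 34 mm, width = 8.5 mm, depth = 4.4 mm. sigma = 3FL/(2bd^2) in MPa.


sigma = 3*269*34/(2*8.5*4.4^2) = 83.4 MPa

83.4


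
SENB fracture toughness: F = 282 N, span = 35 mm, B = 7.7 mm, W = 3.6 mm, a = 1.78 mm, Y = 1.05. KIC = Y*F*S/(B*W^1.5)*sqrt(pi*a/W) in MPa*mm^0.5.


KIC = 1.05*282*35/(7.7*3.6^1.5)*sqrt(pi*1.78/3.6) = 245.58

245.58


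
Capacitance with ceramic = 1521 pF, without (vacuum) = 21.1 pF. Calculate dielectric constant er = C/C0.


er = 1521 / 21.1 = 72.09

72.09


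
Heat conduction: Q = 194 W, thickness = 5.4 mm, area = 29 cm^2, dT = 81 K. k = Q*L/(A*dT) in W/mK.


k = 194*5.4/1000/(29/10000*81) = 4.46 W/mK

4.46


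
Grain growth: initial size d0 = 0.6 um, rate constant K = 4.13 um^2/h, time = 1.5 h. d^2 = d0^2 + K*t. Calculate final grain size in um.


d^2 = 0.6^2 + 4.13*1.5 = 6.555
d = sqrt(6.555) = 2.56 um

2.56


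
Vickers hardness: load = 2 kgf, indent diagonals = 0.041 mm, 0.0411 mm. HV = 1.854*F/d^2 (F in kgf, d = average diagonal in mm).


d_avg = (0.041+0.0411)/2 = 0.04105 mm
HV = 1.854*2/0.04105^2 = 2200

2200


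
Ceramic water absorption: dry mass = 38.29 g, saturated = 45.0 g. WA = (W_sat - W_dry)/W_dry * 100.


WA = (45.0 - 38.29) / 38.29 * 100 = 17.52%

17.52


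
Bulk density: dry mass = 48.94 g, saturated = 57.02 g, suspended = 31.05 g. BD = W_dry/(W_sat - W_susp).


BD = 48.94 / (57.02 - 31.05) = 48.94 / 25.97 = 1.884 g/cm^3

1.884


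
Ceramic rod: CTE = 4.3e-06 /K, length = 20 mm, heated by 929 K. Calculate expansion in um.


dL = 4.3e-06 * 20 * 929 * 1000 = 79.894 um

79.894


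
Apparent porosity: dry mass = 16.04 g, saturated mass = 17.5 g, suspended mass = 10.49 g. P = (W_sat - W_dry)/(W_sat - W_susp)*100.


P = (17.5 - 16.04) / (17.5 - 10.49) * 100 = 1.46 / 7.01 * 100 = 20.8%

20.8


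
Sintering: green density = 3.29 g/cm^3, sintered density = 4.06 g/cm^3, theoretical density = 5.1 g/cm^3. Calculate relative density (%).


Relative = 4.06 / 5.1 * 100 = 79.6%

79.6


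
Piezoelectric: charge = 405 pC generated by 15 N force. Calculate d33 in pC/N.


d33 = 405 / 15 = 27.0 pC/N

27.0


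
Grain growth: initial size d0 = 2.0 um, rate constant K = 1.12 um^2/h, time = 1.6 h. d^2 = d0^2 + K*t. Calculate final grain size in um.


d^2 = 2.0^2 + 1.12*1.6 = 5.792
d = sqrt(5.792) = 2.41 um

2.41


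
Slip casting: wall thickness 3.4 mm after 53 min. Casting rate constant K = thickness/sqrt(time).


K = 3.4 / sqrt(53) = 3.4 / 7.2801 = 0.467 mm/min^0.5

0.467


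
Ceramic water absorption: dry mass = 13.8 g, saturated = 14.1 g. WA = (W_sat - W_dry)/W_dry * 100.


WA = (14.1 - 13.8) / 13.8 * 100 = 2.17%

2.17


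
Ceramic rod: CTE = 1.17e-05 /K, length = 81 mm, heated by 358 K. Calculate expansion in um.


dL = 1.17e-05 * 81 * 358 * 1000 = 339.277 um

339.277


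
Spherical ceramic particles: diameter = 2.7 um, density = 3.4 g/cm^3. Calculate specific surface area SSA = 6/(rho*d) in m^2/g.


SSA = 6 / (3.4 * 2.7) = 0.654 m^2/g

0.654


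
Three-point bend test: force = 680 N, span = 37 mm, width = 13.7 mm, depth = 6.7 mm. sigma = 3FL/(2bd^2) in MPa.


sigma = 3*680*37/(2*13.7*6.7^2) = 61.4 MPa

61.4


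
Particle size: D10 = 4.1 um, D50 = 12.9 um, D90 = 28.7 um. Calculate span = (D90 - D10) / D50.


Span = (28.7 - 4.1) / 12.9 = 24.6 / 12.9 = 1.907

1.907


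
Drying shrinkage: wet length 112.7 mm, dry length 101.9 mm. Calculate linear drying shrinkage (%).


DS = (112.7 - 101.9) / 112.7 * 100 = 9.58%

9.58


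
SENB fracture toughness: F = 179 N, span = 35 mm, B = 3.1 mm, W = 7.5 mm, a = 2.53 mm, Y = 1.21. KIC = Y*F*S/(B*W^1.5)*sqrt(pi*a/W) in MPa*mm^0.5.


KIC = 1.21*179*35/(3.1*7.5^1.5)*sqrt(pi*2.53/7.5) = 122.56

122.56


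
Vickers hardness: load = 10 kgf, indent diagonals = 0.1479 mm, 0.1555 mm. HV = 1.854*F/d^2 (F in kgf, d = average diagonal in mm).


d_avg = (0.1479+0.1555)/2 = 0.1517 mm
HV = 1.854*10/0.1517^2 = 806

806


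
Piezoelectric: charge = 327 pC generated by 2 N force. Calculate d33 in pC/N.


d33 = 327 / 2 = 163.5 pC/N

163.5


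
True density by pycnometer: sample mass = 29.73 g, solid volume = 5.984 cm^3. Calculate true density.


TD = 29.73 / 5.984 = 4.968 g/cm^3

4.968


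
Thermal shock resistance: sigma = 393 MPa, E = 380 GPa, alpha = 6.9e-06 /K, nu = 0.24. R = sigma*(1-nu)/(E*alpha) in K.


R = 393*(1-0.24)/(380*1000*6.9e-06) = 114 K

114


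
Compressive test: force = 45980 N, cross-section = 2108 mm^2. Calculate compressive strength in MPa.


CS = 45980 / 2108 = 21.8 MPa

21.8


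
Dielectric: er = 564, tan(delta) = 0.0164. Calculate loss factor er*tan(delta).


Loss = 564 * 0.0164 = 9.25

9.25


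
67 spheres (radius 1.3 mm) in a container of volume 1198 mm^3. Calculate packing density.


V_sphere = 4/3*pi*1.3^3 = 9.2028 mm^3
Total V = 67*9.2028 = 616.5876 mm^3
PD = 616.5876 / 1198 = 0.515

0.515


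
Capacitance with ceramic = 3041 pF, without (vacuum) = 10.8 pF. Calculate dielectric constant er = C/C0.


er = 3041 / 10.8 = 281.57

281.57


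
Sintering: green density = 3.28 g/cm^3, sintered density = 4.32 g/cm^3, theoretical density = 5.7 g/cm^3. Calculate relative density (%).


Relative = 4.32 / 5.7 * 100 = 75.8%

75.8


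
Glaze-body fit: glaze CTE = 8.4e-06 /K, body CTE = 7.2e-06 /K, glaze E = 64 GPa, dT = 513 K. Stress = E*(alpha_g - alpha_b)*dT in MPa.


Stress = 64*1000*(8.4e-06 - 7.2e-06)*513 = 39.4 MPa

39.4


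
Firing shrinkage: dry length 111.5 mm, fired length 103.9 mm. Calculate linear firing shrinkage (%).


FS = (111.5 - 103.9) / 111.5 * 100 = 6.82%

6.82


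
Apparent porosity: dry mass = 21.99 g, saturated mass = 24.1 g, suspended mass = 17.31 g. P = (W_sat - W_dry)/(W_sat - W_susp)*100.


P = (24.1 - 21.99) / (24.1 - 17.31) * 100 = 2.11 / 6.79 * 100 = 31.1%

31.1


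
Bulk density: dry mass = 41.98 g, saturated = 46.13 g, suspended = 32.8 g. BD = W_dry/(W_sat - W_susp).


BD = 41.98 / (46.13 - 32.8) = 41.98 / 13.33 = 3.149 g/cm^3

3.149


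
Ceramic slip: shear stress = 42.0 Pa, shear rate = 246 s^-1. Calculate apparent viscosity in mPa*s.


eta = tau/gamma * 1000 = 42.0/246 * 1000 = 170.7 mPa*s

170.7


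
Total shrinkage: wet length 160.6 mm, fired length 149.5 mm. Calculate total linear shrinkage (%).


TS = (160.6 - 149.5) / 160.6 * 100 = 6.91%

6.91


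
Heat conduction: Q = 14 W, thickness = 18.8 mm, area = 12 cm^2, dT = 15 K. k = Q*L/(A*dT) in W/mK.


k = 14*18.8/1000/(12/10000*15) = 14.62 W/mK

14.62


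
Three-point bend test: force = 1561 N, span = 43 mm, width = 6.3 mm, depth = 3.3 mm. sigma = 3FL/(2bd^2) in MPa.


sigma = 3*1561*43/(2*6.3*3.3^2) = 1467.6 MPa

1467.6


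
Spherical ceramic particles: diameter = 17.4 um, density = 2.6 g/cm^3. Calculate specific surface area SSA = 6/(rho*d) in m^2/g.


SSA = 6 / (2.6 * 17.4) = 0.133 m^2/g

0.133


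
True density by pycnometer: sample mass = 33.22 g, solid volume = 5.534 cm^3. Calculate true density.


TD = 33.22 / 5.534 = 6.003 g/cm^3

6.003


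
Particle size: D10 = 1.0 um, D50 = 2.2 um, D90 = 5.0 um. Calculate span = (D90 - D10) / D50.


Span = (5.0 - 1.0) / 2.2 = 4.0 / 2.2 = 1.818

1.818


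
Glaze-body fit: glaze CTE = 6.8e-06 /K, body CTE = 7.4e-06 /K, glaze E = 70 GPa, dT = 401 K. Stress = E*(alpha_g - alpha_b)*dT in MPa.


Stress = 70*1000*(6.8e-06 - 7.4e-06)*401 = -16.8 MPa

-16.8


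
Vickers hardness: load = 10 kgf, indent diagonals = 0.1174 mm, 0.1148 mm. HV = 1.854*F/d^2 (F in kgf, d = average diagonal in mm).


d_avg = (0.1174+0.1148)/2 = 0.1161 mm
HV = 1.854*10/0.1161^2 = 1375

1375


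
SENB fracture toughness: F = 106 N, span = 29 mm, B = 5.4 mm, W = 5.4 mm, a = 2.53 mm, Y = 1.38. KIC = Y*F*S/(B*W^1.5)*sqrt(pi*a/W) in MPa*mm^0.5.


KIC = 1.38*106*29/(5.4*5.4^1.5)*sqrt(pi*2.53/5.4) = 75.95

75.95


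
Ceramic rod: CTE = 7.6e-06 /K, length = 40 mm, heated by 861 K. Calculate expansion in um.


dL = 7.6e-06 * 40 * 861 * 1000 = 261.744 um

261.744


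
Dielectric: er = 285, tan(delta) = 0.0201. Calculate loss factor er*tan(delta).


Loss = 285 * 0.0201 = 5.729

5.729


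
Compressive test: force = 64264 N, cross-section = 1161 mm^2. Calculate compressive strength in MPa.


CS = 64264 / 1161 = 55.4 MPa

55.4


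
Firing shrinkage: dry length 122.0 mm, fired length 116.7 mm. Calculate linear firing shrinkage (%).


FS = (122.0 - 116.7) / 122.0 * 100 = 4.34%

4.34


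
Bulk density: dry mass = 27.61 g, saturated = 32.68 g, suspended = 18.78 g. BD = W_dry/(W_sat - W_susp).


BD = 27.61 / (32.68 - 18.78) = 27.61 / 13.9 = 1.986 g/cm^3

1.986


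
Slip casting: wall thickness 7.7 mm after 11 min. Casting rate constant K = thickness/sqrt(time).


K = 7.7 / sqrt(11) = 7.7 / 3.3166 = 2.322 mm/min^0.5

2.322


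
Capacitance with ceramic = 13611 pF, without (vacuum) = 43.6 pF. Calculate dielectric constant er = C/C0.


er = 13611 / 43.6 = 312.18

312.18


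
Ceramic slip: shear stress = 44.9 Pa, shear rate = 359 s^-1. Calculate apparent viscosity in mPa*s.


eta = tau/gamma * 1000 = 44.9/359 * 1000 = 125.1 mPa*s

125.1


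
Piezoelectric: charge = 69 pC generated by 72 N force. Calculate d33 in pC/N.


d33 = 69 / 72 = 1.0 pC/N

1.0


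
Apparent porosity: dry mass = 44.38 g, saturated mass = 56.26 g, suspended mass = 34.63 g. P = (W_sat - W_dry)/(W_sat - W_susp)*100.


P = (56.26 - 44.38) / (56.26 - 34.63) * 100 = 11.88 / 21.63 * 100 = 54.9%

54.9


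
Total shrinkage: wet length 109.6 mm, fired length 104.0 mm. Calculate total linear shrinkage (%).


TS = (109.6 - 104.0) / 109.6 * 100 = 5.11%

5.11


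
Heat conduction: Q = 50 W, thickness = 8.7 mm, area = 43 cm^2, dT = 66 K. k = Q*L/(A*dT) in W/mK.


k = 50*8.7/1000/(43/10000*66) = 1.53 W/mK

1.53


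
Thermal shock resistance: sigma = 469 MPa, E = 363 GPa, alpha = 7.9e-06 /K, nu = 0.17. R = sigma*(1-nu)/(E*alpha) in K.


R = 469*(1-0.17)/(363*1000*7.9e-06) = 136 K

136


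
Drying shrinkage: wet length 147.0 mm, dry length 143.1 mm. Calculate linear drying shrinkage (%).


DS = (147.0 - 143.1) / 147.0 * 100 = 2.65%

2.65


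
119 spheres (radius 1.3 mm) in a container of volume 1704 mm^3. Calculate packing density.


V_sphere = 4/3*pi*1.3^3 = 9.2028 mm^3
Total V = 119*9.2028 = 1095.1332 mm^3
PD = 1095.1332 / 1704 = 0.643

0.643


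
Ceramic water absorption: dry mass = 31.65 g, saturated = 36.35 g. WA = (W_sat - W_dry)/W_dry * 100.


WA = (36.35 - 31.65) / 31.65 * 100 = 14.85%

14.85


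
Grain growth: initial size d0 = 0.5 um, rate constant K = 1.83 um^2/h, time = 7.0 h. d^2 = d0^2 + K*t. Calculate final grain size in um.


d^2 = 0.5^2 + 1.83*7.0 = 13.06
d = sqrt(13.06) = 3.61 um

3.61


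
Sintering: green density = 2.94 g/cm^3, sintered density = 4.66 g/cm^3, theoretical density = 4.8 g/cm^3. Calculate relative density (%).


Relative = 4.66 / 4.8 * 100 = 97.1%

97.1


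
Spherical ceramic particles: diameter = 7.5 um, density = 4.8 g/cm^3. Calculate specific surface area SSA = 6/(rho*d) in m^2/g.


SSA = 6 / (4.8 * 7.5) = 0.167 m^2/g

0.167


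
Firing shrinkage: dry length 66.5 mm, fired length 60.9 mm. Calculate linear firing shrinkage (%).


FS = (66.5 - 60.9) / 66.5 * 100 = 8.42%

8.42


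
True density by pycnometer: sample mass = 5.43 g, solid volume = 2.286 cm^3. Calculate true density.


TD = 5.43 / 2.286 = 2.375 g/cm^3

2.375


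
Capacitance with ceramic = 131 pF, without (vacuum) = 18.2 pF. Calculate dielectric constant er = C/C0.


er = 131 / 18.2 = 7.2

7.2


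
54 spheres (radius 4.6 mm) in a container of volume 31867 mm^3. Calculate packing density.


V_sphere = 4/3*pi*4.6^3 = 407.7201 mm^3
Total V = 54*407.7201 = 22016.8854 mm^3
PD = 22016.8854 / 31867 = 0.691

0.691


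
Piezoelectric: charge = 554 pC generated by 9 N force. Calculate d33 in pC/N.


d33 = 554 / 9 = 61.6 pC/N

61.6


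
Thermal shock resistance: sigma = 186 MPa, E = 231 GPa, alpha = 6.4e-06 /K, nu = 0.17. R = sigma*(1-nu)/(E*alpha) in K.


R = 186*(1-0.17)/(231*1000*6.4e-06) = 104 K

104


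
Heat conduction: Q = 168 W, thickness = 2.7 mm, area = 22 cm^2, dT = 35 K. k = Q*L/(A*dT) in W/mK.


k = 168*2.7/1000/(22/10000*35) = 5.89 W/mK

5.89


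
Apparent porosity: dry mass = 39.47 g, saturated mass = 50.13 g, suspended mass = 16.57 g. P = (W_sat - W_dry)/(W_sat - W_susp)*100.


P = (50.13 - 39.47) / (50.13 - 16.57) * 100 = 10.66 / 33.56 * 100 = 31.8%

31.8


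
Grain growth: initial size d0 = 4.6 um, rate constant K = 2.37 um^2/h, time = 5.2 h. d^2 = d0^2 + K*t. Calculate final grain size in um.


d^2 = 4.6^2 + 2.37*5.2 = 33.484
d = sqrt(33.484) = 5.79 um

5.79


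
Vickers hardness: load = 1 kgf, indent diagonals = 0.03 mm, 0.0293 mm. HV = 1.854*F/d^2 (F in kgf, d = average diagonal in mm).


d_avg = (0.03+0.0293)/2 = 0.02965 mm
HV = 1.854*1/0.02965^2 = 2109

2109


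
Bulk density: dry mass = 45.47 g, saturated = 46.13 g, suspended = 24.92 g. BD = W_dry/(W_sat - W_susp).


BD = 45.47 / (46.13 - 24.92) = 45.47 / 21.21 = 2.144 g/cm^3

2.144


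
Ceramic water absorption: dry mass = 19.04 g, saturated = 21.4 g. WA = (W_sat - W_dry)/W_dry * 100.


WA = (21.4 - 19.04) / 19.04 * 100 = 12.39%

12.39


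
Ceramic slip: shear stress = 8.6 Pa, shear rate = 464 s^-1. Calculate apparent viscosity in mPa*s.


eta = tau/gamma * 1000 = 8.6/464 * 1000 = 18.5 mPa*s

18.5


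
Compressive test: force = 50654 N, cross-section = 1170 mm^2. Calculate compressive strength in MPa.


CS = 50654 / 1170 = 43.3 MPa

43.3


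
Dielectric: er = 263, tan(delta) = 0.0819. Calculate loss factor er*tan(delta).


Loss = 263 * 0.0819 = 21.54

21.54


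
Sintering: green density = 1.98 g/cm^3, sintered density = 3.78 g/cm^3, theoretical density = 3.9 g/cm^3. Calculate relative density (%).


Relative = 3.78 / 3.9 * 100 = 96.9%

96.9


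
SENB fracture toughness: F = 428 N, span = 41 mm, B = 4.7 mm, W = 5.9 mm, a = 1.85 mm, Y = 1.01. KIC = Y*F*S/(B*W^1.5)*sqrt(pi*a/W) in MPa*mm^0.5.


KIC = 1.01*428*41/(4.7*5.9^1.5)*sqrt(pi*1.85/5.9) = 261.16

261.16


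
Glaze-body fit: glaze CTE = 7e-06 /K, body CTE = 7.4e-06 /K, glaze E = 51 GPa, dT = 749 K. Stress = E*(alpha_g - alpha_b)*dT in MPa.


Stress = 51*1000*(7e-06 - 7.4e-06)*749 = -15.3 MPa

-15.3


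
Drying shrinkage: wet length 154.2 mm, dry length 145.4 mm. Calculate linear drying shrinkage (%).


DS = (154.2 - 145.4) / 154.2 * 100 = 5.71%

5.71


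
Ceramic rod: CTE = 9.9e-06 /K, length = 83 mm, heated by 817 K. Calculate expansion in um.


dL = 9.9e-06 * 83 * 817 * 1000 = 671.329 um

671.329


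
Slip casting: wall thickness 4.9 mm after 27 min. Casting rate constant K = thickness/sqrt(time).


K = 4.9 / sqrt(27) = 4.9 / 5.1962 = 0.943 mm/min^0.5

0.943


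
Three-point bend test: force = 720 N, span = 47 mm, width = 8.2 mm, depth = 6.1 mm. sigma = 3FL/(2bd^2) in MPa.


sigma = 3*720*47/(2*8.2*6.1^2) = 166.4 MPa

166.4


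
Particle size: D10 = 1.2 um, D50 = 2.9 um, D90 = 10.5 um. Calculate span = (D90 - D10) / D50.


Span = (10.5 - 1.2) / 2.9 = 9.3 / 2.9 = 3.207

3.207


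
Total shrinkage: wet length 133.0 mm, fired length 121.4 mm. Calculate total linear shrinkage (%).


TS = (133.0 - 121.4) / 133.0 * 100 = 8.72%

8.72


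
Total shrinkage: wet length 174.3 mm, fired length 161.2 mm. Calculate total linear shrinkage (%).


TS = (174.3 - 161.2) / 174.3 * 100 = 7.52%

7.52


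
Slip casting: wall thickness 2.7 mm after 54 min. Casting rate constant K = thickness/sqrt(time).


K = 2.7 / sqrt(54) = 2.7 / 7.3485 = 0.367 mm/min^0.5

0.367


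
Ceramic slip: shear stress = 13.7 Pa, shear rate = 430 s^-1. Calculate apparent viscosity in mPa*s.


eta = tau/gamma * 1000 = 13.7/430 * 1000 = 31.9 mPa*s

31.9


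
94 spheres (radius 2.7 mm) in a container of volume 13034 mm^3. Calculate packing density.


V_sphere = 4/3*pi*2.7^3 = 82.448 mm^3
Total V = 94*82.448 = 7750.112 mm^3
PD = 7750.112 / 13034 = 0.595

0.595


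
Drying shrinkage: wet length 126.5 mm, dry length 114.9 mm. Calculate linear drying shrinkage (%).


DS = (126.5 - 114.9) / 126.5 * 100 = 9.17%

9.17


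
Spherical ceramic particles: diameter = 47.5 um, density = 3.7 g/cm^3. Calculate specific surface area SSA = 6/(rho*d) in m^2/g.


SSA = 6 / (3.7 * 47.5) = 0.034 m^2/g

0.034


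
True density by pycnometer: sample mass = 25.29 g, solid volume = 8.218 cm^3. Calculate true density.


TD = 25.29 / 8.218 = 3.077 g/cm^3

3.077


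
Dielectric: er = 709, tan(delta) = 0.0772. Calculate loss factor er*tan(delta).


Loss = 709 * 0.0772 = 54.735

54.735


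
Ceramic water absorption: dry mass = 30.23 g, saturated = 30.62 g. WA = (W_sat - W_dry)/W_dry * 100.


WA = (30.62 - 30.23) / 30.23 * 100 = 1.29%

1.29


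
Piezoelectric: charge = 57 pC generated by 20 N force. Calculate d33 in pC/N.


d33 = 57 / 20 = 2.9 pC/N

2.9


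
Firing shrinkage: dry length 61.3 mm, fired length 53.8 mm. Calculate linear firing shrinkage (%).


FS = (61.3 - 53.8) / 61.3 * 100 = 12.23%

12.23


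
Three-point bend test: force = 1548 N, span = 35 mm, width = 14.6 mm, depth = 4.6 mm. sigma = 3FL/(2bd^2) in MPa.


sigma = 3*1548*35/(2*14.6*4.6^2) = 263.1 MPa

263.1


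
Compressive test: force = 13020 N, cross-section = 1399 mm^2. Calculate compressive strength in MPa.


CS = 13020 / 1399 = 9.3 MPa

9.3


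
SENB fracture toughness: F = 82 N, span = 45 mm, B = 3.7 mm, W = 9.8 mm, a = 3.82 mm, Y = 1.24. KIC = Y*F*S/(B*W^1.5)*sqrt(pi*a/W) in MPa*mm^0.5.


KIC = 1.24*82*45/(3.7*9.8^1.5)*sqrt(pi*3.82/9.8) = 44.61

44.61


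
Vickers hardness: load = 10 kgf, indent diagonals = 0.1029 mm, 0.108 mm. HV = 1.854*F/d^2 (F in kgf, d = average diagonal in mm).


d_avg = (0.1029+0.108)/2 = 0.10545 mm
HV = 1.854*10/0.10545^2 = 1667

1667


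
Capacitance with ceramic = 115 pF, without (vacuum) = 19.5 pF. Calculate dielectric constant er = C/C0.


er = 115 / 19.5 = 5.9

5.9


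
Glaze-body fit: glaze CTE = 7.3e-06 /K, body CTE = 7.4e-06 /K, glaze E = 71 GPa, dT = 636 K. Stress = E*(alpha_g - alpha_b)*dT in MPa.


Stress = 71*1000*(7.3e-06 - 7.4e-06)*636 = -4.5 MPa

-4.5


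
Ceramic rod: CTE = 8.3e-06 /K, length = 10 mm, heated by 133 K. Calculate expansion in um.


dL = 8.3e-06 * 10 * 133 * 1000 = 11.039 um

11.039


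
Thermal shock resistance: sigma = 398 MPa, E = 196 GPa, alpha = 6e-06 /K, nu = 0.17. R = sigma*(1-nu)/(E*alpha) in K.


R = 398*(1-0.17)/(196*1000*6e-06) = 281 K

281


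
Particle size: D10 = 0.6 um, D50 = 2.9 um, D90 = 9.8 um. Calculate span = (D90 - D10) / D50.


Span = (9.8 - 0.6) / 2.9 = 9.2 / 2.9 = 3.172

3.172


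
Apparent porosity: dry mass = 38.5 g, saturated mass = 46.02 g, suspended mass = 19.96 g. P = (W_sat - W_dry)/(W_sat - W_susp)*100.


P = (46.02 - 38.5) / (46.02 - 19.96) * 100 = 7.52 / 26.06 * 100 = 28.9%

28.9


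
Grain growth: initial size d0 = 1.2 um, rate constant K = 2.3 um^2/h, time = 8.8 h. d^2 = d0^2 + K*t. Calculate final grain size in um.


d^2 = 1.2^2 + 2.3*8.8 = 21.68
d = sqrt(21.68) = 4.66 um

4.66


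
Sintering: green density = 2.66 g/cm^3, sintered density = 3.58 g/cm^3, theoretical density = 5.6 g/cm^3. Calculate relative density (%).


Relative = 3.58 / 5.6 * 100 = 63.9%

63.9


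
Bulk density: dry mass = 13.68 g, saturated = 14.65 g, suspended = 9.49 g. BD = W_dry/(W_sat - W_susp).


BD = 13.68 / (14.65 - 9.49) = 13.68 / 5.16 = 2.651 g/cm^3

2.651


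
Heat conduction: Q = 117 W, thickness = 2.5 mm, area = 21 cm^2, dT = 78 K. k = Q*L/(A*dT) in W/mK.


k = 117*2.5/1000/(21/10000*78) = 1.79 W/mK

1.79


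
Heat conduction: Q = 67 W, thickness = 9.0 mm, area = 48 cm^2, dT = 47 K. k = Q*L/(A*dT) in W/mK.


k = 67*9.0/1000/(48/10000*47) = 2.67 W/mK

2.67


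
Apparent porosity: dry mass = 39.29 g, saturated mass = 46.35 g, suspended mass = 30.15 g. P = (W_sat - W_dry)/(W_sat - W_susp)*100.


P = (46.35 - 39.29) / (46.35 - 30.15) * 100 = 7.06 / 16.2 * 100 = 43.6%

43.6


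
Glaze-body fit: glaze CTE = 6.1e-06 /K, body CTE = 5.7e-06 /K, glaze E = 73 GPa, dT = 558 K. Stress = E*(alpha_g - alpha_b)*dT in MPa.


Stress = 73*1000*(6.1e-06 - 5.7e-06)*558 = 16.3 MPa

16.3


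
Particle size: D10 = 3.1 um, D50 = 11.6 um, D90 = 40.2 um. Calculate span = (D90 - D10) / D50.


Span = (40.2 - 3.1) / 11.6 = 37.1 / 11.6 = 3.198

3.198


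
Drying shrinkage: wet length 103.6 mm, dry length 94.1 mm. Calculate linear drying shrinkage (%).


DS = (103.6 - 94.1) / 103.6 * 100 = 9.17%

9.17


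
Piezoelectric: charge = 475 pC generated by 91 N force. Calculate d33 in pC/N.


d33 = 475 / 91 = 5.2 pC/N

5.2


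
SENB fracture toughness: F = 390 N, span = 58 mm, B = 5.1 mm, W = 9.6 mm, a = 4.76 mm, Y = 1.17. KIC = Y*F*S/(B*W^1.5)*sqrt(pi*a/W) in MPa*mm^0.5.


KIC = 1.17*390*58/(5.1*9.6^1.5)*sqrt(pi*4.76/9.6) = 217.74

217.74


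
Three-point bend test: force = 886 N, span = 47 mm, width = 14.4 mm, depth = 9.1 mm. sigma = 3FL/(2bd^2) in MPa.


sigma = 3*886*47/(2*14.4*9.1^2) = 52.4 MPa

52.4


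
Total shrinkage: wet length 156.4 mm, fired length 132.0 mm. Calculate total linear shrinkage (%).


TS = (156.4 - 132.0) / 156.4 * 100 = 15.6%

15.6


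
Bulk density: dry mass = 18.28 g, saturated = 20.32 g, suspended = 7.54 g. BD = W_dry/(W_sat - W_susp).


BD = 18.28 / (20.32 - 7.54) = 18.28 / 12.78 = 1.43 g/cm^3

1.43


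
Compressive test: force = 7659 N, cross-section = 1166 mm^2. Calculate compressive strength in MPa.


CS = 7659 / 1166 = 6.6 MPa

6.6


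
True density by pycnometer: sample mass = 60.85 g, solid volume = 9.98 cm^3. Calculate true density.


TD = 60.85 / 9.98 = 6.097 g/cm^3

6.097


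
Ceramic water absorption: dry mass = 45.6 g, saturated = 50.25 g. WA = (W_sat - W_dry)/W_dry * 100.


WA = (50.25 - 45.6) / 45.6 * 100 = 10.2%

10.2


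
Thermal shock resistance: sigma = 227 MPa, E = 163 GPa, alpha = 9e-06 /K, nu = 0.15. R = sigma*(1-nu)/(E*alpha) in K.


R = 227*(1-0.15)/(163*1000*9e-06) = 132 K

132


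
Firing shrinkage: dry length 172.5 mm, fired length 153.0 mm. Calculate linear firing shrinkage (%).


FS = (172.5 - 153.0) / 172.5 * 100 = 11.3%

11.3


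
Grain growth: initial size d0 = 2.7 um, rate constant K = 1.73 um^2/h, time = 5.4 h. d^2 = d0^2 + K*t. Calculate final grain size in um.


d^2 = 2.7^2 + 1.73*5.4 = 16.632
d = sqrt(16.632) = 4.08 um

4.08


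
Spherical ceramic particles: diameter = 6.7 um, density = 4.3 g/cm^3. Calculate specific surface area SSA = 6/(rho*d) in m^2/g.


SSA = 6 / (4.3 * 6.7) = 0.208 m^2/g

0.208


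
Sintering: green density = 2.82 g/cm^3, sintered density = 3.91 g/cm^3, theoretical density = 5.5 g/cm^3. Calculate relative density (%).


Relative = 3.91 / 5.5 * 100 = 71.1%

71.1


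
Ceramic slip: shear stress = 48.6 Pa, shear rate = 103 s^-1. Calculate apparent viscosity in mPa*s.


eta = tau/gamma * 1000 = 48.6/103 * 1000 = 471.8 mPa*s

471.8


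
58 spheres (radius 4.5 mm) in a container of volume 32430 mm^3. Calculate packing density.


V_sphere = 4/3*pi*4.5^3 = 381.7035 mm^3
Total V = 58*381.7035 = 22138.803 mm^3
PD = 22138.803 / 32430 = 0.683

0.683


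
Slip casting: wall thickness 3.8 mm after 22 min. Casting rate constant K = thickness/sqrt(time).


K = 3.8 / sqrt(22) = 3.8 / 4.6904 = 0.81 mm/min^0.5

0.81


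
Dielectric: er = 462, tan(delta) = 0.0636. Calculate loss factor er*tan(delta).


Loss = 462 * 0.0636 = 29.383

29.383


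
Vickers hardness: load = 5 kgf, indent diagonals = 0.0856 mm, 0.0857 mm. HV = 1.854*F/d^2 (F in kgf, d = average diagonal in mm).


d_avg = (0.0856+0.0857)/2 = 0.08565 mm
HV = 1.854*5/0.08565^2 = 1264

1264


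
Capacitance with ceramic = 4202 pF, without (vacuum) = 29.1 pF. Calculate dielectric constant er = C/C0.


er = 4202 / 29.1 = 144.4

144.4


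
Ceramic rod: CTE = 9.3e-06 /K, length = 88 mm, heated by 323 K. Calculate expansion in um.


dL = 9.3e-06 * 88 * 323 * 1000 = 264.343 um

264.343


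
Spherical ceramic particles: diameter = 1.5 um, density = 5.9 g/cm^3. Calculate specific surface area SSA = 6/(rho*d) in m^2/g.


SSA = 6 / (5.9 * 1.5) = 0.678 m^2/g

0.678


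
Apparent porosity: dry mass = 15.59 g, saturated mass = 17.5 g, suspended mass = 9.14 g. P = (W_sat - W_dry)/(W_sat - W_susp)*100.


P = (17.5 - 15.59) / (17.5 - 9.14) * 100 = 1.91 / 8.36 * 100 = 22.8%

22.8


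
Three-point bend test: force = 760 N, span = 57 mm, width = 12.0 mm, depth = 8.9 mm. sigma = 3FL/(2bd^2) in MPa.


sigma = 3*760*57/(2*12.0*8.9^2) = 68.4 MPa

68.4


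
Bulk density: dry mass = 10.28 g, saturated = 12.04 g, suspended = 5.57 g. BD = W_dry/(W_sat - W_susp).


BD = 10.28 / (12.04 - 5.57) = 10.28 / 6.47 = 1.589 g/cm^3

1.589


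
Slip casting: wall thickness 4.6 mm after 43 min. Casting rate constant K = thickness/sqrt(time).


K = 4.6 / sqrt(43) = 4.6 / 6.5574 = 0.701 mm/min^0.5

0.701


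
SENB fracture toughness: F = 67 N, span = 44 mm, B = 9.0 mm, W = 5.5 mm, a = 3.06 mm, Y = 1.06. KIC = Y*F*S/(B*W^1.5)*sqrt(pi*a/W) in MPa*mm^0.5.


KIC = 1.06*67*44/(9.0*5.5^1.5)*sqrt(pi*3.06/5.5) = 35.59

35.59


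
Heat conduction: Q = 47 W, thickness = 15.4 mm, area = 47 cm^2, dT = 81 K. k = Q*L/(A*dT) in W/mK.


k = 47*15.4/1000/(47/10000*81) = 1.9 W/mK

1.9


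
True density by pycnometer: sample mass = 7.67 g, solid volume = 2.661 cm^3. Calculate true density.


TD = 7.67 / 2.661 = 2.882 g/cm^3

2.882


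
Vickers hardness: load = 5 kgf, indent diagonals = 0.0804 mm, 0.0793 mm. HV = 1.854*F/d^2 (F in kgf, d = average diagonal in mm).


d_avg = (0.0804+0.0793)/2 = 0.07985 mm
HV = 1.854*5/0.07985^2 = 1454

1454


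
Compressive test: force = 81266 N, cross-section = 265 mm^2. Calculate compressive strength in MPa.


CS = 81266 / 265 = 306.7 MPa

306.7


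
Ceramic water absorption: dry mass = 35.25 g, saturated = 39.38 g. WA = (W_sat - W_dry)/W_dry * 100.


WA = (39.38 - 35.25) / 35.25 * 100 = 11.72%

11.72


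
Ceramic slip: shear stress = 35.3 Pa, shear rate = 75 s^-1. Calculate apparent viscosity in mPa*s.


eta = tau/gamma * 1000 = 35.3/75 * 1000 = 470.7 mPa*s

470.7


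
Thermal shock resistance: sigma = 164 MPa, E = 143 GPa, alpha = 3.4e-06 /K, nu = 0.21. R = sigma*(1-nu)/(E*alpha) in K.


R = 164*(1-0.21)/(143*1000*3.4e-06) = 266 K

266


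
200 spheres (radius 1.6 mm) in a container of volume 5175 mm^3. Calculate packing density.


V_sphere = 4/3*pi*1.6^3 = 17.1573 mm^3
Total V = 200*17.1573 = 3431.46 mm^3
PD = 3431.46 / 5175 = 0.663

0.663


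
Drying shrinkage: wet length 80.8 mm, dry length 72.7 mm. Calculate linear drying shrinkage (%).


DS = (80.8 - 72.7) / 80.8 * 100 = 10.02%

10.02


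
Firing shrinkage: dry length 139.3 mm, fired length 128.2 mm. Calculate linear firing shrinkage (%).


FS = (139.3 - 128.2) / 139.3 * 100 = 7.97%

7.97


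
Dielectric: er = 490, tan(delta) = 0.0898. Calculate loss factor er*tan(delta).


Loss = 490 * 0.0898 = 44.002

44.002


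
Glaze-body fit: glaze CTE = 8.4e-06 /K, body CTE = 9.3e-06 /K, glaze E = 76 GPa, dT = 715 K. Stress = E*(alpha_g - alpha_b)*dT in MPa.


Stress = 76*1000*(8.4e-06 - 9.3e-06)*715 = -48.9 MPa

-48.9


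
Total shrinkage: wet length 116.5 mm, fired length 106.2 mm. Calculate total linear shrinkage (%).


TS = (116.5 - 106.2) / 116.5 * 100 = 8.84%

8.84


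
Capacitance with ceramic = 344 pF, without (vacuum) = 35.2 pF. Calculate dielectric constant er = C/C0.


er = 344 / 35.2 = 9.77

9.77


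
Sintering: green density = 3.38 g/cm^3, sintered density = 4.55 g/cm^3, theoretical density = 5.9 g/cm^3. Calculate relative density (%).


Relative = 4.55 / 5.9 * 100 = 77.1%

77.1


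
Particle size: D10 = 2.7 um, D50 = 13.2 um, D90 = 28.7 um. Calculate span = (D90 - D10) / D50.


Span = (28.7 - 2.7) / 13.2 = 26.0 / 13.2 = 1.97

1.97


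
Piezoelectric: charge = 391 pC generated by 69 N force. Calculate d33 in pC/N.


d33 = 391 / 69 = 5.7 pC/N

5.7


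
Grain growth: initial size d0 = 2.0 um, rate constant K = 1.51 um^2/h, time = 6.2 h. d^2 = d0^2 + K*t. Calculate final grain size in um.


d^2 = 2.0^2 + 1.51*6.2 = 13.362
d = sqrt(13.362) = 3.66 um

3.66


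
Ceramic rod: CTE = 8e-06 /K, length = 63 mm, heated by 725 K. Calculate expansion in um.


dL = 8e-06 * 63 * 725 * 1000 = 365.4 um

365.4


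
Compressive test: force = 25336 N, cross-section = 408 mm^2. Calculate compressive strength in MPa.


CS = 25336 / 408 = 62.1 MPa

62.1


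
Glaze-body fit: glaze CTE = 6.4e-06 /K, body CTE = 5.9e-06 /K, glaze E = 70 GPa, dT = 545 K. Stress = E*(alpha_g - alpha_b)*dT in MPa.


Stress = 70*1000*(6.4e-06 - 5.9e-06)*545 = 19.1 MPa

19.1


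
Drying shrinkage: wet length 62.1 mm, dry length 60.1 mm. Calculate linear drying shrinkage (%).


DS = (62.1 - 60.1) / 62.1 * 100 = 3.22%

3.22


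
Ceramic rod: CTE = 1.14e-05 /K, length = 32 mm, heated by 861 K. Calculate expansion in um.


dL = 1.14e-05 * 32 * 861 * 1000 = 314.093 um

314.093


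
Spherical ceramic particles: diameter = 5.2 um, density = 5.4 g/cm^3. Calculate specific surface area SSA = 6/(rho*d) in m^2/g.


SSA = 6 / (5.4 * 5.2) = 0.214 m^2/g

0.214


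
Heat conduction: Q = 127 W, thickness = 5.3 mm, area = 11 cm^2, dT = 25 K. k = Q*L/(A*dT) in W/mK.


k = 127*5.3/1000/(11/10000*25) = 24.48 W/mK

24.48


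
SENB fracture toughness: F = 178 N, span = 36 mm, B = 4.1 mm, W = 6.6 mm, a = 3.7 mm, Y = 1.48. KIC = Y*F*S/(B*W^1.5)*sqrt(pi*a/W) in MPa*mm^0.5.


KIC = 1.48*178*36/(4.1*6.6^1.5)*sqrt(pi*3.7/6.6) = 181.05

181.05


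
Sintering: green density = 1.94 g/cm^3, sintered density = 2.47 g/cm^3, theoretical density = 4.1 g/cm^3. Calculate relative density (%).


Relative = 2.47 / 4.1 * 100 = 60.2%

60.2


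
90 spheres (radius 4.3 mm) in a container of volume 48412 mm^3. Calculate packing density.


V_sphere = 4/3*pi*4.3^3 = 333.0381 mm^3
Total V = 90*333.0381 = 29973.429 mm^3
PD = 29973.429 / 48412 = 0.619

0.619


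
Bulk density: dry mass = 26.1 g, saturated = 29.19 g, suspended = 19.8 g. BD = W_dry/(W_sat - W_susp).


BD = 26.1 / (29.19 - 19.8) = 26.1 / 9.39 = 2.78 g/cm^3

2.78


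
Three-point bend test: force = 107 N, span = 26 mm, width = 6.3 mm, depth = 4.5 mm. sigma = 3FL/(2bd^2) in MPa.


sigma = 3*107*26/(2*6.3*4.5^2) = 32.7 MPa

32.7


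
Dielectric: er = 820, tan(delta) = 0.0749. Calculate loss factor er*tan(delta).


Loss = 820 * 0.0749 = 61.418

61.418


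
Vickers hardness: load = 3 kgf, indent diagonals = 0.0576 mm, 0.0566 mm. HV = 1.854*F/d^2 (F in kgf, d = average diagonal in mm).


d_avg = (0.0576+0.0566)/2 = 0.0571 mm
HV = 1.854*3/0.0571^2 = 1706

1706


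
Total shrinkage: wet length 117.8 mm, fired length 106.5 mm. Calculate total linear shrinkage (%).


TS = (117.8 - 106.5) / 117.8 * 100 = 9.59%

9.59


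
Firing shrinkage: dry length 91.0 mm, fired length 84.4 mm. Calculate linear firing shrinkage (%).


FS = (91.0 - 84.4) / 91.0 * 100 = 7.25%

7.25


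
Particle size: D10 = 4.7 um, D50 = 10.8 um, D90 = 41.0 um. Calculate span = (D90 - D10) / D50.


Span = (41.0 - 4.7) / 10.8 = 36.3 / 10.8 = 3.361

3.361


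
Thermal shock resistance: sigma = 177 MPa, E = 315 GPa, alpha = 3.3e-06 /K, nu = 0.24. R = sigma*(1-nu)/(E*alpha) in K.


R = 177*(1-0.24)/(315*1000*3.3e-06) = 129 K

129


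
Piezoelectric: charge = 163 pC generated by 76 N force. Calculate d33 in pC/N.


d33 = 163 / 76 = 2.1 pC/N

2.1


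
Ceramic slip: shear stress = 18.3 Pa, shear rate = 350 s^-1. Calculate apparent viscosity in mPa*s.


eta = tau/gamma * 1000 = 18.3/350 * 1000 = 52.3 mPa*s

52.3


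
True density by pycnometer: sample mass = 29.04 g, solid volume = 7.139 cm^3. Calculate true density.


TD = 29.04 / 7.139 = 4.068 g/cm^3

4.068


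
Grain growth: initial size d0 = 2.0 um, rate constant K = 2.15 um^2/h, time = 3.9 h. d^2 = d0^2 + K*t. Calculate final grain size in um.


d^2 = 2.0^2 + 2.15*3.9 = 12.385
d = sqrt(12.385) = 3.52 um

3.52


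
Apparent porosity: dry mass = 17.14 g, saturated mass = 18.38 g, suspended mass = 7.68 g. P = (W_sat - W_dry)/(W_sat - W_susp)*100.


P = (18.38 - 17.14) / (18.38 - 7.68) * 100 = 1.24 / 10.7 * 100 = 11.6%

11.6


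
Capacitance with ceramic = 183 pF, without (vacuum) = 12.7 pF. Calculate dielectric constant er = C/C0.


er = 183 / 12.7 = 14.41

14.41


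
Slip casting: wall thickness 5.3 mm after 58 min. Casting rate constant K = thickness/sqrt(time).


K = 5.3 / sqrt(58) = 5.3 / 7.6158 = 0.696 mm/min^0.5

0.696


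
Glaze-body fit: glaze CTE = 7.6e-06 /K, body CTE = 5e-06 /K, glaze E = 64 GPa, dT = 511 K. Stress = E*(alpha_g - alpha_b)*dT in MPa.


Stress = 64*1000*(7.6e-06 - 5e-06)*511 = 85.0 MPa

85.0


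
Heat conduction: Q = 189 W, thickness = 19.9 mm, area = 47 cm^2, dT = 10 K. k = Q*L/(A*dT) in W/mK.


k = 189*19.9/1000/(47/10000*10) = 80.02 W/mK

80.02


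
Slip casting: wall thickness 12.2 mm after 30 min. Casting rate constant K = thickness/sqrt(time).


K = 12.2 / sqrt(30) = 12.2 / 5.4772 = 2.227 mm/min^0.5

2.227


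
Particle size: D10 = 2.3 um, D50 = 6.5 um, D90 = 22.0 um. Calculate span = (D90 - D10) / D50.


Span = (22.0 - 2.3) / 6.5 = 19.7 / 6.5 = 3.031

3.031


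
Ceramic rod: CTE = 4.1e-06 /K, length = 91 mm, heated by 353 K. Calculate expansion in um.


dL = 4.1e-06 * 91 * 353 * 1000 = 131.704 um

131.704


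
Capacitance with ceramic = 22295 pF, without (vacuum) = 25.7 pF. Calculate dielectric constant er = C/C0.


er = 22295 / 25.7 = 867.51

867.51


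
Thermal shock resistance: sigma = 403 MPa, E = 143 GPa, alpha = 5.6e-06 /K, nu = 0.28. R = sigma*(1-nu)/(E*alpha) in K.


R = 403*(1-0.28)/(143*1000*5.6e-06) = 362 K

362


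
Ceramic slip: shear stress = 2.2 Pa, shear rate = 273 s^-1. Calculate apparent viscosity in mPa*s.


eta = tau/gamma * 1000 = 2.2/273 * 1000 = 8.1 mPa*s

8.1


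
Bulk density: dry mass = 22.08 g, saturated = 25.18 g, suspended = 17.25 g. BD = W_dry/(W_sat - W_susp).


BD = 22.08 / (25.18 - 17.25) = 22.08 / 7.93 = 2.784 g/cm^3

2.784


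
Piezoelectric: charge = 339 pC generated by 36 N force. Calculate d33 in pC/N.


d33 = 339 / 36 = 9.4 pC/N

9.4


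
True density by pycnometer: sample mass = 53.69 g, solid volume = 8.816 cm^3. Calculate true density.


TD = 53.69 / 8.816 = 6.09 g/cm^3

6.09


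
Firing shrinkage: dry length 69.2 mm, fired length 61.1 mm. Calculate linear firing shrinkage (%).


FS = (69.2 - 61.1) / 69.2 * 100 = 11.71%

11.71


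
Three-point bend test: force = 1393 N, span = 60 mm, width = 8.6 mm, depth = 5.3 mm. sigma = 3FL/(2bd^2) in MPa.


sigma = 3*1393*60/(2*8.6*5.3^2) = 519.0 MPa

519.0


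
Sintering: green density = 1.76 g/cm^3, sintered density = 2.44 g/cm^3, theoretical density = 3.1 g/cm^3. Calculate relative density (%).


Relative = 2.44 / 3.1 * 100 = 78.7%

78.7


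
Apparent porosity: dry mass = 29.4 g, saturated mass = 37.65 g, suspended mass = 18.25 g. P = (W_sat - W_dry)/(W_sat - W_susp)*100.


P = (37.65 - 29.4) / (37.65 - 18.25) * 100 = 8.25 / 19.4 * 100 = 42.5%

42.5


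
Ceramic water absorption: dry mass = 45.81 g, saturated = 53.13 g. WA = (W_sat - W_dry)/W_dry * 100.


WA = (53.13 - 45.81) / 45.81 * 100 = 15.98%

15.98


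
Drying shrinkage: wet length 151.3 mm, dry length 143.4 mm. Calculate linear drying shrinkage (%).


DS = (151.3 - 143.4) / 151.3 * 100 = 5.22%

5.22


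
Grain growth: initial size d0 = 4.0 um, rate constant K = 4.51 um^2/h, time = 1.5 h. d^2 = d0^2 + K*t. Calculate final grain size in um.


d^2 = 4.0^2 + 4.51*1.5 = 22.765
d = sqrt(22.765) = 4.77 um

4.77


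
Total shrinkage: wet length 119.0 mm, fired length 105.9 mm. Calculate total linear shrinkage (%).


TS = (119.0 - 105.9) / 119.0 * 100 = 11.01%

11.01


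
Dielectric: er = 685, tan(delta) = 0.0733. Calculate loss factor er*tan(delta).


Loss = 685 * 0.0733 = 50.211

50.211


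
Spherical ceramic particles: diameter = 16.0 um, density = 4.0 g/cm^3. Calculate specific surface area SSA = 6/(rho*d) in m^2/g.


SSA = 6 / (4.0 * 16.0) = 0.094 m^2/g

0.094


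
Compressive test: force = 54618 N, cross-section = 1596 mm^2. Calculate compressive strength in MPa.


CS = 54618 / 1596 = 34.2 MPa

34.2


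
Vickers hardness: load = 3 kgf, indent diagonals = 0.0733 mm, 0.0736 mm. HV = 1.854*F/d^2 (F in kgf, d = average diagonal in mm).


d_avg = (0.0733+0.0736)/2 = 0.07345 mm
HV = 1.854*3/0.07345^2 = 1031

1031


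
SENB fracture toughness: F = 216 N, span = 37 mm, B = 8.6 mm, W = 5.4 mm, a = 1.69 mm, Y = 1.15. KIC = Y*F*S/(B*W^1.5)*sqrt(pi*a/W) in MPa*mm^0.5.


KIC = 1.15*216*37/(8.6*5.4^1.5)*sqrt(pi*1.69/5.4) = 84.45

84.45


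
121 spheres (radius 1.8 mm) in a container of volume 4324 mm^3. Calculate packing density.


V_sphere = 4/3*pi*1.8^3 = 24.429 mm^3
Total V = 121*24.429 = 2955.909 mm^3
PD = 2955.909 / 4324 = 0.684

0.684
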